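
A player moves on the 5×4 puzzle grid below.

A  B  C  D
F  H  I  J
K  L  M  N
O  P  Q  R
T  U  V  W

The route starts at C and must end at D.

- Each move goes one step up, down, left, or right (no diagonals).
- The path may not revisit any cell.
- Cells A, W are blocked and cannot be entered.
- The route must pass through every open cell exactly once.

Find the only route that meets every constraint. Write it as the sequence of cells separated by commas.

Need to visit all 18 open cells exactly once, starting at C and ending at D.
Route from C: left 1 to B, down 1 to H, left 1 to F, down 1 to K, right 1 to L, down 1 to P, left 1 to O, down 1 to T, right 2 to V, up 1 to Q, right 1 to R, up 1 to N, left 1 to M, up 1 to I, right 1 to J, up 1 to D — 17 moves in all.
Check: all 18 open cells covered.

C, B, H, F, K, L, P, O, T, U, V, Q, R, N, M, I, J, D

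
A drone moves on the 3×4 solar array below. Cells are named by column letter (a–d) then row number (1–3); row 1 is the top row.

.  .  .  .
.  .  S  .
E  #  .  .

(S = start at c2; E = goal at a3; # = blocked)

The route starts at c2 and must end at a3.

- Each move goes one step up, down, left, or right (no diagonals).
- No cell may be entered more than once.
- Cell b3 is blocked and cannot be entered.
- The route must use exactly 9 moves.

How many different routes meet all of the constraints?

Need simple routes of exactly 9 moves from c2 to a3 (Manhattan distance 3, so 3 moves are spent on a detour and 3 undoing it).
Enumerating: c2 c3 d3 d2 d1 c1 b1 b2 a2 a3 | c2 c3 d3 d2 d1 c1 b1 a1 a2 a3.
That gives 2 routes.

2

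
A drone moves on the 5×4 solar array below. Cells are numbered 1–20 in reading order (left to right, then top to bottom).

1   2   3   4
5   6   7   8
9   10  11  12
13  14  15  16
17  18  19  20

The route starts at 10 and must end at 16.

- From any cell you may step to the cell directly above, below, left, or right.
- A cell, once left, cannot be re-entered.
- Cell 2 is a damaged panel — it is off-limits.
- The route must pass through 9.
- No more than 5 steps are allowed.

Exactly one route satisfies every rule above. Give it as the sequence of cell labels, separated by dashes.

The budget equals the shortest possible length, so every move has to be on a shortest route through the required cells.
Route from 10: left to 9, down to 13, 3× right (reaching 16) — 5 moves in all.
Check: all required cells visited; 5 ≤ 5 moves.

10 - 9 - 13 - 14 - 15 - 16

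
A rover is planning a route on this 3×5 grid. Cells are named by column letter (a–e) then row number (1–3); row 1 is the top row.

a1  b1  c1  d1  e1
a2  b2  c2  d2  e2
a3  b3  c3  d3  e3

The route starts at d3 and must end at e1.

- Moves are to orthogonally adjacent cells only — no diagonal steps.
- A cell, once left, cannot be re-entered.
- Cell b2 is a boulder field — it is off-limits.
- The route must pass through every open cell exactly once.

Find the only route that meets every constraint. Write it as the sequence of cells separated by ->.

Need to visit all 14 open cells exactly once, starting at d3 and ending at e1.
Cell a2 has only two open neighbours (a1 and a3), so the path must pass straight through it: one of those is the cell it's entered from and the other is where it exits.
Route from d3: right 1 to e3, up 1 to e2, left 2 to c2, down 1 to c3, left 2 to a3, up 2 to a1, right 4 to e1 — 13 moves in all.
Check: all 14 open cells covered.

d3 -> e3 -> e2 -> d2 -> c2 -> c3 -> b3 -> a3 -> a2 -> a1 -> b1 -> c1 -> d1 -> e1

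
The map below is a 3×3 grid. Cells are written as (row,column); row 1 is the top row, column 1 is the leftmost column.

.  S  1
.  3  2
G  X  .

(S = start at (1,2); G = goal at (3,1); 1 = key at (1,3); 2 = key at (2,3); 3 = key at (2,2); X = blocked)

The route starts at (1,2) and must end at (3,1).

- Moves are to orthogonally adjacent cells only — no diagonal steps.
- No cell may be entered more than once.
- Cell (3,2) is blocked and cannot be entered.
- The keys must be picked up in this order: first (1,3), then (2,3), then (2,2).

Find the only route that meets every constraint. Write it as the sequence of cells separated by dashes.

The waypoints must appear in the order (1,3), (2,3), (2,2), with no cell reused.
Route from (1,2): right to (1,3), down to (2,3), 2× left (reaching (2,1)), down to (3,1) — 5 moves in all.
Check: order respected (1 at step 1, 2 at step 2, 3 at step 3).

(1,2) - (1,3) - (2,3) - (2,2) - (2,1) - (3,1)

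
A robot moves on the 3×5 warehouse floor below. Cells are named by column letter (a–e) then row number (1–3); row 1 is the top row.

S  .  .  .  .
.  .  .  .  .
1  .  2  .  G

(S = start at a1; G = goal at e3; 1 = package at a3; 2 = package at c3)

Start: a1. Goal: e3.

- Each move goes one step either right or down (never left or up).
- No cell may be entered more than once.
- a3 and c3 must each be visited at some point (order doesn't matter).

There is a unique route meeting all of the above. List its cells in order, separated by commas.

a1, a2, a3, b3, c3, d3, e3

Moves only go right or down, so the column and row indices never decrease.
Route from a1: down 2 to a3, right 4 to e3 — 6 moves in all.
Check: all required cells visited.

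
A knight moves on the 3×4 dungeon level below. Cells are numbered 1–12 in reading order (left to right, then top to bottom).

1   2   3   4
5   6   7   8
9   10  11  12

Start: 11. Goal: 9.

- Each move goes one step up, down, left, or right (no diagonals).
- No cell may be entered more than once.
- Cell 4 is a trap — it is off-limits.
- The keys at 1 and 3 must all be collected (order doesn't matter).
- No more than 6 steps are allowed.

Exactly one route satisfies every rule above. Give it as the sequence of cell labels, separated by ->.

Any route must reach 1 and 3 and still end at 9 within 6 moves, so the order of the required stops is forced.
Route from 11: up 2 to 3, left 2 to 1, down 2 to 9 — 6 moves in all.
Check: all required cells visited; 6 ≤ 6 moves.

11 -> 7 -> 3 -> 2 -> 1 -> 5 -> 9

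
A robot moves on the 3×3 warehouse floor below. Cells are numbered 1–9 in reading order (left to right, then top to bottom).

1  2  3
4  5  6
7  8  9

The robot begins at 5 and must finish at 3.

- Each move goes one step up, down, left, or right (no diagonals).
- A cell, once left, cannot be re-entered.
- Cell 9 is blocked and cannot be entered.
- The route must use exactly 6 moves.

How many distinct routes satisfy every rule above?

1

Need simple routes of exactly 6 moves from 5 to 3 (Manhattan distance 2, so 2 moves are spent on a detour and 2 undoing it).
Enumerating: 5 8 7 4 1 2 3.
That gives 1 route.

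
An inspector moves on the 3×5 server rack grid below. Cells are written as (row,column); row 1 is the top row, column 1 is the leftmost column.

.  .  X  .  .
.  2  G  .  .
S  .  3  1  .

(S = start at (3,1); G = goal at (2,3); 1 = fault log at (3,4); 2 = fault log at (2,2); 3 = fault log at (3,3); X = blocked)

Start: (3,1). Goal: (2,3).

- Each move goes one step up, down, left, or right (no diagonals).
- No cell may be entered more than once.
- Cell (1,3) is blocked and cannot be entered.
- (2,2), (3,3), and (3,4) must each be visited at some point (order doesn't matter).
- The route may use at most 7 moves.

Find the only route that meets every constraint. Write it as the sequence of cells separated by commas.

The 7-move cap with required stops at (2,2), (3,3), (3,4) leaves no slack for detours.
Route from (3,1): up to (2,1), right to (2,2), down to (3,2), 2× right (reaching (3,4)), up to (2,4), left to (2,3) — 7 moves in all.
Check: all required cells visited; 7 ≤ 7 moves.

(3,1), (2,1), (2,2), (3,2), (3,3), (3,4), (2,4), (2,3)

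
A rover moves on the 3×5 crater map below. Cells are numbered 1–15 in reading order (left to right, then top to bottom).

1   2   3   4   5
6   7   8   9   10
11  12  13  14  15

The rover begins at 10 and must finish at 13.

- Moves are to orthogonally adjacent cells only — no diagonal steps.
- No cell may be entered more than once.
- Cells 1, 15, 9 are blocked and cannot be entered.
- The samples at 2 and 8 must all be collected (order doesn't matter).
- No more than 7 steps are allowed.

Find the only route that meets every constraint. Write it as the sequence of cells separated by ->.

The budget equals the shortest possible length, so every move has to be on a shortest route through the required cells.
Route from 10: up to 5, 3× left (reaching 2), down to 7, right to 8, down to 13 — 7 moves in all.
Check: all required cells visited; 7 ≤ 7 moves.

10 -> 5 -> 4 -> 3 -> 2 -> 7 -> 8 -> 13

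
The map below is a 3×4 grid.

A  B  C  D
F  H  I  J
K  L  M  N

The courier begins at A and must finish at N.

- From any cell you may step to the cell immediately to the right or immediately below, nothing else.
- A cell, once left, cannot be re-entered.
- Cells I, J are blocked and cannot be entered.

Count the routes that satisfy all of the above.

A right/down-only route from A to N makes exactly 2 down-moves and 3 right-moves in some order.
With no other constraints that would be C(5,2) = 10 routes.
Subtract routes through each blocked cell (inclusion–exclusion for overlaps): − through I: 6 − through J: 4 + through I&J: 3 → 3.
That gives 3 routes.

3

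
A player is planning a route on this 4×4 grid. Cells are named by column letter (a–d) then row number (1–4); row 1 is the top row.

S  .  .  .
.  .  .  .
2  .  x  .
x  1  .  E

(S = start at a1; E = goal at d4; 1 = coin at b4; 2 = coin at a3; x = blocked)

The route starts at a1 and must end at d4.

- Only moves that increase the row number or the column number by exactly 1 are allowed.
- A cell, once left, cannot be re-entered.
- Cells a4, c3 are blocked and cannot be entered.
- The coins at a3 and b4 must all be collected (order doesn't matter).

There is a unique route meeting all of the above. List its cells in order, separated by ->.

Moves only go right or down, so the column and row indices never decrease.
Route from a1: 2× down (reaching a3), right to b3, down to b4, 2× right (reaching d4) — 6 moves in all.
Check: all required cells visited.

a1 -> a2 -> a3 -> b3 -> b4 -> c4 -> d4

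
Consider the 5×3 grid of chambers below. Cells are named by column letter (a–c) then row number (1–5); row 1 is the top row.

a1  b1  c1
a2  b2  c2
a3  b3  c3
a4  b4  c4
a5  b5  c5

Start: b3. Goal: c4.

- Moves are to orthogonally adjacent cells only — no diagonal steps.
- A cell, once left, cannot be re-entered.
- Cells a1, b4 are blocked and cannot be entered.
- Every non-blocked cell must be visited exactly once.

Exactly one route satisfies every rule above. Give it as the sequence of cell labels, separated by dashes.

Need to visit all 13 open cells exactly once, starting at b3 and ending at c4.
Route from b3: right to c3, 2× up (reaching c1), left to b1, down to b2, left to a2, 3× down (reaching a5), 2× right (reaching c5), up to c4 — 12 moves in all.
Check: all 13 open cells covered.

b3 - c3 - c2 - c1 - b1 - b2 - a2 - a3 - a4 - a5 - b5 - c5 - c4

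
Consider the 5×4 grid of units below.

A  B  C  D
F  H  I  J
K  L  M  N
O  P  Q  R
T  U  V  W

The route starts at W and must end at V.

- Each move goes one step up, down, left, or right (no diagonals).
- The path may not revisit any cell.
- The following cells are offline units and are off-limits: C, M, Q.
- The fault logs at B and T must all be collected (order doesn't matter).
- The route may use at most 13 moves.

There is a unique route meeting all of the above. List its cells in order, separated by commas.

W, R, N, J, I, H, B, A, F, K, O, T, U, V

The budget equals the shortest possible length, so every move has to be on a shortest route through the required cells.
Route from W: 3× up (reaching J), 2× left (reaching H), up to B, left to A, 4× down (reaching T), 2× right (reaching V) — 13 moves in all.
Check: all required cells visited; 13 ≤ 13 moves.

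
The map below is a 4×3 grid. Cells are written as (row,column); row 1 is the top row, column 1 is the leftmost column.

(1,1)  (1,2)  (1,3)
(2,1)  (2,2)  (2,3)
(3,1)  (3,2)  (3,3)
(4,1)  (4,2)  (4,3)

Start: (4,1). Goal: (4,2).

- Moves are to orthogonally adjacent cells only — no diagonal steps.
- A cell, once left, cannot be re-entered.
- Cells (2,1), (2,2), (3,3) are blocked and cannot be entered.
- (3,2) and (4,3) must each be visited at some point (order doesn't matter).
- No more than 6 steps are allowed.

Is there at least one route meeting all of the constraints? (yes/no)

no

(4,3) must be visited but has only one open neighbour ((4,2)), and it is neither the start nor the goal — the route would have to enter and leave through (4,2), re-entering it.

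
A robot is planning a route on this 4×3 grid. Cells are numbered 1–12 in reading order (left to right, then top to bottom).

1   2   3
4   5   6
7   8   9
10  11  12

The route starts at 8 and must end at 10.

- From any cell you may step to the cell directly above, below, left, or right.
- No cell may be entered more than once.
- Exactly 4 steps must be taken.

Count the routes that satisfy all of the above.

2

Need simple routes of exactly 4 moves from 8 to 10 (Manhattan distance 2, so 1 moves are spent on a detour and 1 undoing it).
Enumerating: 8 5 4 7 10 | 8 9 12 11 10.
That gives 2 routes.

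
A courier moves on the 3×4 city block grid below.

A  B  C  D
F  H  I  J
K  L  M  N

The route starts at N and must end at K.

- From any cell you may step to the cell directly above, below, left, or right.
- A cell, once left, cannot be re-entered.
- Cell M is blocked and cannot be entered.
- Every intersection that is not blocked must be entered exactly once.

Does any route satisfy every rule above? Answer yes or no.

Colour the cells like a checkerboard: each orthogonal step flips colour, so a Hamiltonian route alternates colours. Here there are 5 cells of one colour and 6 of the other, with start on the opposite colour to the goal — the counts and endpoints can't be arranged into an alternating sequence of length 11, so no Hamiltonian route exists.

no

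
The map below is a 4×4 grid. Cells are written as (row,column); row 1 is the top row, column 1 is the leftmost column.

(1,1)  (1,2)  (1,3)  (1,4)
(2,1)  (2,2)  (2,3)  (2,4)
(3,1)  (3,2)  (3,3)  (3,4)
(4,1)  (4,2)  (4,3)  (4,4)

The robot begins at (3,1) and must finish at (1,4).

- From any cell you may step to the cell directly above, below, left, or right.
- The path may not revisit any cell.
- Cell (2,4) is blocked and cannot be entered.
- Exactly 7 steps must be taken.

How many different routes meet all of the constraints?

9

Need simple routes of exactly 7 moves from (3,1) to (1,4) (Manhattan distance 5, so 1 moves are spent on a detour and 1 undoing it).
Branch systematically from the start, pruning whenever the remaining move budget drops below the Manhattan distance to (1,4) or differs from it in parity. Grouping the completions by first move — via (2,1): 2; via (4,1): 4; via (3,2): 3 — and summing: 2 + 4 + 3 = 9.
That gives 9 routes.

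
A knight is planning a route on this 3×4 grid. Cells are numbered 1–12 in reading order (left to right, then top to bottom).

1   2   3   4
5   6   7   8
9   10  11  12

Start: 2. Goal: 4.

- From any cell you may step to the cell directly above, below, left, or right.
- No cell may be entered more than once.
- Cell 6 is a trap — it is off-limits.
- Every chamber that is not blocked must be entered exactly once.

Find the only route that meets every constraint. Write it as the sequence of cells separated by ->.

Need to visit all 11 open cells exactly once, starting at 2 and ending at 4.
Cell 1 has only two open neighbours (5 and 2), so the path must pass straight through it: one of those is the cell it's entered from and the other is where it exits.
Route from 2: left 1 to 1, down 2 to 9, right 3 to 12, up 1 to 8, left 1 to 7, up 1 to 3, right 1 to 4 — 10 moves in all.
Check: all 11 open cells covered.

2 -> 1 -> 5 -> 9 -> 10 -> 11 -> 12 -> 8 -> 7 -> 3 -> 4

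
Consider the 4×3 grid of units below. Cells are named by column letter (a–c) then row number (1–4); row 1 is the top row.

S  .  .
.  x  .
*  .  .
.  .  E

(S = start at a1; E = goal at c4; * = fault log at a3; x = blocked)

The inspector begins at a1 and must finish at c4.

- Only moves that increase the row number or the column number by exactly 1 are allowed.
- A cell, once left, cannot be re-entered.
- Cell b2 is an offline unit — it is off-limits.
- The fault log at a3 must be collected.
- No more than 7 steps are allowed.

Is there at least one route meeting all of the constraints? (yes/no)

yes

One route that works: a1 → a2 → a3 → a4 → b4 → c4.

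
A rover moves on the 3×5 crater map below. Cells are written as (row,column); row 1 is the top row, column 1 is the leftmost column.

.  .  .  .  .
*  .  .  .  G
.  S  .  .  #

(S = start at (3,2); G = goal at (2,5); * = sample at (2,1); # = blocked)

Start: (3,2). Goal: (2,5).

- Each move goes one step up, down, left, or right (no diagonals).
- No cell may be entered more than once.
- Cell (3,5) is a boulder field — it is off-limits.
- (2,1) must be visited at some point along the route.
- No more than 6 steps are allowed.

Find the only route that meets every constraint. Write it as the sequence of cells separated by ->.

The 6-move cap with required stops at (2,1) leaves no slack for detours.
Route from (3,2): left 1 to (3,1), up 1 to (2,1), right 4 to (2,5) — 6 moves in all.
Check: all required cells visited; 6 ≤ 6 moves.

(3,2) -> (3,1) -> (2,1) -> (2,2) -> (2,3) -> (2,4) -> (2,5)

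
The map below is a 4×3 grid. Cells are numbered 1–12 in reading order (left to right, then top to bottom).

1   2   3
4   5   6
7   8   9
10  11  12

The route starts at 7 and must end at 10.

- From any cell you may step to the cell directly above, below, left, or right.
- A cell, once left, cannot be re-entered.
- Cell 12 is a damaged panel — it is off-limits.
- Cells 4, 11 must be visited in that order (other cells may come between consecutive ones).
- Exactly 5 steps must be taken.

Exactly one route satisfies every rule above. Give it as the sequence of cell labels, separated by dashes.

The waypoints must appear in the order 4, 11, with no cell reused.
Route from 7: up to 4, right to 5, 2× down (reaching 11), left to 10 — 5 moves in all.
Check: order respected (4 at step 1, 11 at step 4); 5 moves as required.

7 - 4 - 5 - 8 - 11 - 10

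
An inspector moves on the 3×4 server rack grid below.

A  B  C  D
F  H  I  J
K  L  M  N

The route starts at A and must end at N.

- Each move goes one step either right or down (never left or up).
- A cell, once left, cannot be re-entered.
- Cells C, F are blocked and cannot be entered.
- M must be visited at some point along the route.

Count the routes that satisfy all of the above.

A right/down-only route from A to N makes exactly 2 down-moves and 3 right-moves in some order.
With no other constraints that would be C(5,2) = 10 routes.
Split at M and multiply the segment counts (each segment already excludes blocked cells): A→M: 2; M→N: 1; product = 2.
That gives 2 routes.

2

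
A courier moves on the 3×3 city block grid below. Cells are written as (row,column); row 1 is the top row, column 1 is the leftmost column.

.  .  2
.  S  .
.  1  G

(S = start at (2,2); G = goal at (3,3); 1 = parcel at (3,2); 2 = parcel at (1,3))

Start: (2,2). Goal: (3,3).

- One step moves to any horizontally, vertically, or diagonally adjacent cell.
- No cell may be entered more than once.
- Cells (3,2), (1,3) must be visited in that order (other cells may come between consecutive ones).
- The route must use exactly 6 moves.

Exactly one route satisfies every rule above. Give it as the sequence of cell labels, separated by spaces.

The waypoints must appear in the order (3,2), (1,3), with no cell reused.
Route from (2,2): down to (3,2), up-left to (2,1), up-right to (1,2), right to (1,3), 2× down (reaching (3,3)) — 6 moves in all.
Check: order respected (1 at step 1, 2 at step 4); 6 moves as required.

(2,2) (3,2) (2,1) (1,2) (1,3) (2,3) (3,3)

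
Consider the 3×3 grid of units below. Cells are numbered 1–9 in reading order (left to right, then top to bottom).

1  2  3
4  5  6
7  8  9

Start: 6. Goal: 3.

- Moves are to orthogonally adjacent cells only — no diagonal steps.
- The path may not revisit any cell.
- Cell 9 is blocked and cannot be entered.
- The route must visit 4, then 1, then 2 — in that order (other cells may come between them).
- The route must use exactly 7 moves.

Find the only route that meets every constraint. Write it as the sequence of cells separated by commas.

6, 5, 8, 7, 4, 1, 2, 3

The waypoints must appear in the order 4, 1, 2, with no cell reused.
Route from 6: left to 5, down to 8, left to 7, 2× up (reaching 1), 2× right (reaching 3) — 7 moves in all.
Check: order respected (4 at step 4, 1 at step 5, 2 at step 6); 7 moves as required.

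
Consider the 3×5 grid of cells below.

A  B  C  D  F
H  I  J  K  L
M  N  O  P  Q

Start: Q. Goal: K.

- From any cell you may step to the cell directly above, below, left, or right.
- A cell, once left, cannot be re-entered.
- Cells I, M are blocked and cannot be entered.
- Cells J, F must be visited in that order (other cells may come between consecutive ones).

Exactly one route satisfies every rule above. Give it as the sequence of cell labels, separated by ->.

Q -> P -> O -> J -> C -> D -> F -> L -> K

The waypoints must appear in the order J, F, with no cell reused.
Route from Q: 2× left (reaching O), 2× up (reaching C), 2× right (reaching F), down to L, left to K — 8 moves in all.
Check: order respected (J at step 3, F at step 6).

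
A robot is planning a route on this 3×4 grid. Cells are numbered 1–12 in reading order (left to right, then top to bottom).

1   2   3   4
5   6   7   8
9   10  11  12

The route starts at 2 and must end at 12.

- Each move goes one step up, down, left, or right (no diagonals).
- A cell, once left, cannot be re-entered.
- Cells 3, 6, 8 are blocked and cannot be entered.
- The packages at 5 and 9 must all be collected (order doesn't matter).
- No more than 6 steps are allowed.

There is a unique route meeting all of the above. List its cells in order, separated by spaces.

2 1 5 9 10 11 12

Any route must reach 5 and 9 and still end at 12 within 6 moves, so the order of the required stops is forced.
Route from 2: left to 1, 2× down (reaching 9), 3× right (reaching 12) — 6 moves in all.
Check: all required cells visited; 6 ≤ 6 moves.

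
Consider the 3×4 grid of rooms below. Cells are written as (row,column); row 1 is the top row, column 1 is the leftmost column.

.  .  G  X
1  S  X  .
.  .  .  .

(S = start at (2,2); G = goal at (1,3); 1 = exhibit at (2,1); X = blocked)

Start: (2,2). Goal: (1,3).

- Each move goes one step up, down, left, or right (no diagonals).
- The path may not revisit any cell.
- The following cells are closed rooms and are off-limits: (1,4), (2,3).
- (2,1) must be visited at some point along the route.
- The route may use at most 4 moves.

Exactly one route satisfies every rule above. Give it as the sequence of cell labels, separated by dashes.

Any route must reach (2,1) and still end at (1,3) within 4 moves, so the order of the required stops is forced.
Route from (2,2): left to (2,1), up to (1,1), 2× right (reaching (1,3)) — 4 moves in all.
Check: all required cells visited; 4 ≤ 4 moves.

(2,2) - (2,1) - (1,1) - (1,2) - (1,3)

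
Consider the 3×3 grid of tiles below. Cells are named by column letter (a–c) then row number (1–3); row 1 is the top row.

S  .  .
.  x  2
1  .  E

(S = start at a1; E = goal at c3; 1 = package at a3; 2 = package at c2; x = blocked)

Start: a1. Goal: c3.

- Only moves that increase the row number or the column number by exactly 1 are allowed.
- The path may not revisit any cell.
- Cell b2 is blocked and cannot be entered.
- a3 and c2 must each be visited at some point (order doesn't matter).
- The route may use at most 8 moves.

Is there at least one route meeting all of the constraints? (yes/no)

no

a3 is below but to the left of c2: going c2 → a3 would need a leftward move and a3 → c2 an upward move, so no right/down-only route can visit both required cells.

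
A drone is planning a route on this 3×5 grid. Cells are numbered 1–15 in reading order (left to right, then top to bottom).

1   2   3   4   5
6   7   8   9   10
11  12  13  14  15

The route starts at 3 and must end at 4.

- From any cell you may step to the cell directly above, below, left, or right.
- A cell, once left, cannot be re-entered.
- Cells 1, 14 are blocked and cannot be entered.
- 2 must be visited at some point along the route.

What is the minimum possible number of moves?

Any route passes through 2 somewhere between 3 and 4. Summing Manhattan distances along the two legs (3 → 2 → 4) gives a lower bound of 1 + 2 = 3 moves.
The shortest route satisfying every rule uses 5 moves: 3 → 2 → 7 → 8 → 9 → 4.
The no-revisit rule (legs can't share cells) pushes the minimum above the 3-move bound; an exhaustive check rules out every length from 3 to 4, leaving 5 as the minimum.

5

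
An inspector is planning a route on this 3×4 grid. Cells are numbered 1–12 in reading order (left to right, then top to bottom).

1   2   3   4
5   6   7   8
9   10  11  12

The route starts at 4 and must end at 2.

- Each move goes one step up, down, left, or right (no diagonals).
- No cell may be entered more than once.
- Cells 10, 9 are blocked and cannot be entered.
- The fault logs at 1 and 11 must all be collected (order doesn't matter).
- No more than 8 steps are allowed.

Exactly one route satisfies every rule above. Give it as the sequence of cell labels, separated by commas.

4, 8, 12, 11, 7, 6, 5, 1, 2

The 8-move cap with required stops at 1, 11 leaves no slack for detours.
Route from 4: 2× down (reaching 12), left to 11, up to 7, 2× left (reaching 5), up to 1, right to 2 — 8 moves in all.
Check: all required cells visited; 8 ≤ 8 moves.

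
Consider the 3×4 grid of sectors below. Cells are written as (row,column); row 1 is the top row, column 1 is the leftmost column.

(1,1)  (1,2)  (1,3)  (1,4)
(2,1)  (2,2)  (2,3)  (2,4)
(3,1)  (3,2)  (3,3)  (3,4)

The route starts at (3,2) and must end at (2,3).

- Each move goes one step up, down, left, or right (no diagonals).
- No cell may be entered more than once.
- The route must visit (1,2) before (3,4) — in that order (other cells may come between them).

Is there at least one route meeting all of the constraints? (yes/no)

One route that works: (3,2) → (2,2) → (1,2) → (1,3) → (1,4) → (2,4) → (3,4) → (3,3) → (2,3).

yes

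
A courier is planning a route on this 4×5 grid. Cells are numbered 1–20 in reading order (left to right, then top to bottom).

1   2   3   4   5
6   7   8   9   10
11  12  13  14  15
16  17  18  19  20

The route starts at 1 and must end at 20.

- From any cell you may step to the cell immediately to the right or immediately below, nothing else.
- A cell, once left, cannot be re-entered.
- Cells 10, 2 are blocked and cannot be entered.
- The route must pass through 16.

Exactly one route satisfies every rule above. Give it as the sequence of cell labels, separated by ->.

1 -> 6 -> 11 -> 16 -> 17 -> 18 -> 19 -> 20

Moves only go right or down, so the column and row indices never decrease.
Route from 1: down 3 to 16, right 4 to 20 — 7 moves in all.
Check: all required cells visited.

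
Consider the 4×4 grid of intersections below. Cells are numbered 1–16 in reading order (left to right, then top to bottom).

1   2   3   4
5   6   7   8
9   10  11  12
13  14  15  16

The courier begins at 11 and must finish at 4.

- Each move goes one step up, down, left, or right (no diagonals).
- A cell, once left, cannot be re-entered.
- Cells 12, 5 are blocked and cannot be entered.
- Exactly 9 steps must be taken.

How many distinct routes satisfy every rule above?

Need simple routes of exactly 9 moves from 11 to 4 (Manhattan distance 3, so 3 moves are spent on a detour and 3 undoing it).
Enumerating: 11 15 14 10 6 2 3 7 8 4 | 11 15 14 13 9 10 6 2 3 4 | 11 15 14 13 9 10 6 7 3 4 | 11 15 14 13 9 10 6 7 8 4.
That gives 4 routes.

4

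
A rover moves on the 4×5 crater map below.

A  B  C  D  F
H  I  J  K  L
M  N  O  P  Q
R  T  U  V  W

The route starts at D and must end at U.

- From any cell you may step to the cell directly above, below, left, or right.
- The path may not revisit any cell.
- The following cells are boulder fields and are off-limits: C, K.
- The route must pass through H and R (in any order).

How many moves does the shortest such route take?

Any route passes through H and R in some order between D and U. Summing Manhattan distances along each leg and taking the cheapest ordering (D → H → R → U) gives a lower bound of 4 + 2 + 2 = 8 moves.
That bound ignores the blocked cells. Measuring each leg by the fewest moves that actually steer around them (D→H: 8; H→R: 2; R→U: 2) raises the lower bound to 12.
A route of 12 moves exists: D → F → L → Q → P → O → J → I → H → M → R → T → U.
Since 12 matches that lower bound, it is optimal.

12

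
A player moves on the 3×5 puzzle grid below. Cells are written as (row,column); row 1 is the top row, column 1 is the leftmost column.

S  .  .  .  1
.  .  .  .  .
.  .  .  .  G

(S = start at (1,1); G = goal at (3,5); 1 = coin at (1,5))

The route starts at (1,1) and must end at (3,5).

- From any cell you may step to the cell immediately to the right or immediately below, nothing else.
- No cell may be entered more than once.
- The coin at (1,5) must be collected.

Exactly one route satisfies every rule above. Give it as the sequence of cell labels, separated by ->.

Moves only go right or down, so the column and row indices never decrease.
Route from (1,1): 4× right (reaching (1,5)), 2× down (reaching (3,5)) — 6 moves in all.
Check: all required cells visited.

(1,1) -> (1,2) -> (1,3) -> (1,4) -> (1,5) -> (2,5) -> (3,5)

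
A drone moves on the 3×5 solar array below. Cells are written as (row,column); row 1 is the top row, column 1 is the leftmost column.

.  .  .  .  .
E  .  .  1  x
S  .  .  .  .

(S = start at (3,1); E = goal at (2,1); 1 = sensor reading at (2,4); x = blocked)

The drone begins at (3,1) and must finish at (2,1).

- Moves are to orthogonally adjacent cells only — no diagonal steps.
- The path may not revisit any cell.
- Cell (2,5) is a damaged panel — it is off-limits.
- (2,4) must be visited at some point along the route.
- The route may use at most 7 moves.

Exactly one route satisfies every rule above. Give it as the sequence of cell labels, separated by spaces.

The 7-move cap with required stops at (2,4) leaves no slack for detours.
Route from (3,1): 3× right (reaching (3,4)), up to (2,4), 3× left (reaching (2,1)) — 7 moves in all.
Check: all required cells visited; 7 ≤ 7 moves.

(3,1) (3,2) (3,3) (3,4) (2,4) (2,3) (2,2) (2,1)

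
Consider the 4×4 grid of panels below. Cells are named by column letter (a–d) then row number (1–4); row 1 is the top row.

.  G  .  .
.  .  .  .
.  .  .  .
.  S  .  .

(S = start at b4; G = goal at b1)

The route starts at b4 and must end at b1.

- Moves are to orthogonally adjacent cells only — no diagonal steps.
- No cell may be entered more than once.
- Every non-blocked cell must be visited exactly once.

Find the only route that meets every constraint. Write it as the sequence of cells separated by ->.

Need to visit all 16 open cells exactly once, starting at b4 and ending at b1.
Cell a4 has only two open neighbours (a3 and b4), so the path must pass straight through it: one of those is the cell it's entered from and the other is where it exits.
Route from b4: left 1 to a4, up 1 to a3, right 2 to c3, down 1 to c4, right 1 to d4, up 3 to d1, left 1 to c1, down 1 to c2, left 2 to a2, up 1 to a1, right 1 to b1 — 15 moves in all.
Check: all 16 open cells covered.

b4 -> a4 -> a3 -> b3 -> c3 -> c4 -> d4 -> d3 -> d2 -> d1 -> c1 -> c2 -> b2 -> a2 -> a1 -> b1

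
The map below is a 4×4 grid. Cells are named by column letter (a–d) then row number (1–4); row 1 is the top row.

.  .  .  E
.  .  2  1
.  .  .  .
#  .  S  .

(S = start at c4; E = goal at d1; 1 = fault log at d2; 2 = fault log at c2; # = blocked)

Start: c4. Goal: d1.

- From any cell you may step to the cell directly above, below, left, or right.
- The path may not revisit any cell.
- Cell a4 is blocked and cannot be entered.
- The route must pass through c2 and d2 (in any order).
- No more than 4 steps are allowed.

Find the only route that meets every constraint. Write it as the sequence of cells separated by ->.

Any route must reach c2 and d2 and still end at d1 within 4 moves, so the order of the required stops is forced.
Route from c4: 2× up (reaching c2), right to d2, up to d1 — 4 moves in all.
Check: all required cells visited; 4 ≤ 4 moves.

c4 -> c3 -> c2 -> d2 -> d1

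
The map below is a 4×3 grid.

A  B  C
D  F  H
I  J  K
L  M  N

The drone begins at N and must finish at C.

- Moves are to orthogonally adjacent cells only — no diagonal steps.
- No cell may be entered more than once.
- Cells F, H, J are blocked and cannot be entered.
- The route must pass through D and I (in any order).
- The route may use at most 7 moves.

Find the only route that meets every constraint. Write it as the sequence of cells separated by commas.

The 7-move cap with required stops at D, I leaves no slack for detours.
Route from N: 2× left (reaching L), 3× up (reaching A), 2× right (reaching C) — 7 moves in all.
Check: all required cells visited; 7 ≤ 7 moves.

N, M, L, I, D, A, B, C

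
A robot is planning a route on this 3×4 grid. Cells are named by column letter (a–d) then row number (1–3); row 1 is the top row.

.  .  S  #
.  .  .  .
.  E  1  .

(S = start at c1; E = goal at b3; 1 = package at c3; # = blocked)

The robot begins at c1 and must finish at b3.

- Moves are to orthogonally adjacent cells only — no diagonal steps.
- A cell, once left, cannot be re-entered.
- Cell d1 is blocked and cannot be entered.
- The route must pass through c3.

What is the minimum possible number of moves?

3

Any route passes through c3 somewhere between c1 and b3. Summing Manhattan distances along the two legs (c1 → c3 → b3) gives a lower bound of 2 + 1 = 3 moves.
A route of 3 moves achieves this: c1 → c2 → c3 → b3.
Since 3 matches the lower bound, it is optimal.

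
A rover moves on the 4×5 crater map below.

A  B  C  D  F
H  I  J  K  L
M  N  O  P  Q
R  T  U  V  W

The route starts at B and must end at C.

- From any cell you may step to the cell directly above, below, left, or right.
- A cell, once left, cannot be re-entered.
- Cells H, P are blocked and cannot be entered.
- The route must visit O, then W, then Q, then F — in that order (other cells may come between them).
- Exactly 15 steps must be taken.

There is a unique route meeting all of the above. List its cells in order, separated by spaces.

The waypoints must appear in the order O, W, Q, F, with no cell reused.
Route from B: down to I, right to J, down to O, 2× left (reaching M), down to R, 4× right (reaching W), 3× up (reaching F), 2× left (reaching C) — 15 moves in all.
Check: order respected (O at step 3, W at step 10, Q at step 11, F at step 13); 15 moves as required.

B I J O N M R T U V W Q L F D C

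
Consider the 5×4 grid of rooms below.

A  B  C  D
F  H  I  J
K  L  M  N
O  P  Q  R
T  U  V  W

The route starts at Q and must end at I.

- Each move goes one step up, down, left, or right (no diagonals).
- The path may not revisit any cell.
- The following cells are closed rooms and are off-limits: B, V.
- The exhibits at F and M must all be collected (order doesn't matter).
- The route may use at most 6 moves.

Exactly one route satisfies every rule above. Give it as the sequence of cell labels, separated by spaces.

The budget equals the shortest possible length, so every move has to be on a shortest route through the required cells.
Route from Q: up to M, 2× left (reaching K), up to F, 2× right (reaching I) — 6 moves in all.
Check: all required cells visited; 6 ≤ 6 moves.

Q M L K F H I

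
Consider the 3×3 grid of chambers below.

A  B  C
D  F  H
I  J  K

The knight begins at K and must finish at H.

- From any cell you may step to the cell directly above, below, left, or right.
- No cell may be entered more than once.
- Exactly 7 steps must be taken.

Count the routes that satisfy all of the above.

4

Need simple routes of exactly 7 moves from K to H (Manhattan distance 1, so 3 moves are spent on a detour and 3 undoing it).
Enumerating: K J F D A B C H | K J I D A B F H | K J I D A B C H | K J I D F B C H.
That gives 4 routes.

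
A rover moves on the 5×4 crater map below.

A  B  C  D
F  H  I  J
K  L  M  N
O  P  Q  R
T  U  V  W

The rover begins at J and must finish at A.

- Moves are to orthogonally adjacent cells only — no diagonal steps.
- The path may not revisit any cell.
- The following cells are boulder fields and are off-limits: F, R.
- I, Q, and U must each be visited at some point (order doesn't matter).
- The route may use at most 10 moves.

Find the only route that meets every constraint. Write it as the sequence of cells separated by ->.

J -> I -> M -> Q -> V -> U -> P -> L -> H -> B -> A

Any route must reach I, Q, and U and still end at A within 10 moves, so the order of the required stops is forced.
Route from J: left 1 to I, down 3 to V, left 1 to U, up 4 to B, left 1 to A — 10 moves in all.
Check: all required cells visited; 10 ≤ 10 moves.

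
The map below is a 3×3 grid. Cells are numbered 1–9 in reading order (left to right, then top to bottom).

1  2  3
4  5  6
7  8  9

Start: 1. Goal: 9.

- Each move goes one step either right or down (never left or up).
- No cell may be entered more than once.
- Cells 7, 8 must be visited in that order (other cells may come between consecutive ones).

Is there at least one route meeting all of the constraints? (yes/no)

yes

One route that works: 1 → 4 → 7 → 8 → 9.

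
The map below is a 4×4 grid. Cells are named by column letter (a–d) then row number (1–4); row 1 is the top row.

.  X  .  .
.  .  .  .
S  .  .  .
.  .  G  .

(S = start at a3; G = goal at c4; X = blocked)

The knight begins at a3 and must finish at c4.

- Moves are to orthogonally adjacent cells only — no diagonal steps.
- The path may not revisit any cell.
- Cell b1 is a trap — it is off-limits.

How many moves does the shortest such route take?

3

The Manhattan distance from a3 to c4 is |3−4| + |1−3| = 3, so at least 3 moves are needed.
A route of 3 moves achieves this: a3 → a4 → b4 → c4.
Since 3 matches the lower bound, it is optimal.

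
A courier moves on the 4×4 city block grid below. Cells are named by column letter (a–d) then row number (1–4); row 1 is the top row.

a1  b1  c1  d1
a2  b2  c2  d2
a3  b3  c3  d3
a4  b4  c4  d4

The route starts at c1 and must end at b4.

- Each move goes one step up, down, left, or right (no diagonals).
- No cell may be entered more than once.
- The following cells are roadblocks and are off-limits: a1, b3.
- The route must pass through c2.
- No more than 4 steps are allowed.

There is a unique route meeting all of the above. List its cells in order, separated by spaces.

The budget equals the shortest possible length, so every move has to be on a shortest route through the required cells.
Route from c1: down 3 to c4, left 1 to b4 — 4 moves in all.
Check: all required cells visited; 4 ≤ 4 moves.

c1 c2 c3 c4 b4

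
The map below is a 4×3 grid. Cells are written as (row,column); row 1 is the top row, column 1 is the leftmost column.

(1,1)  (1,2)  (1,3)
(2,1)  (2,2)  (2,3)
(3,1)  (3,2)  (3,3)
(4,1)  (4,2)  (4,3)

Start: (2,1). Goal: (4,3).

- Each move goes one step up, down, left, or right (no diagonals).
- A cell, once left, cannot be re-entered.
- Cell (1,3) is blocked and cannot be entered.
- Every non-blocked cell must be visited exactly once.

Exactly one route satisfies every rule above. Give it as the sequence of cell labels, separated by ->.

(2,1) -> (1,1) -> (1,2) -> (2,2) -> (2,3) -> (3,3) -> (3,2) -> (3,1) -> (4,1) -> (4,2) -> (4,3)

Need to visit all 11 open cells exactly once, starting at (2,1) and ending at (4,3).
Cell (1,2) has only two open neighbours ((2,2) and (1,1)), so the path must pass straight through it: one of those is the cell it's entered from and the other is where it exits.
Route from (2,1): up to (1,1), right to (1,2), down to (2,2), right to (2,3), down to (3,3), 2× left (reaching (3,1)), down to (4,1), 2× right (reaching (4,3)) — 10 moves in all.
Check: all 11 open cells covered.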